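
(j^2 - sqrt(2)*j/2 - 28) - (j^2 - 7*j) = -sqrt(2)*j/2 + 7*j - 28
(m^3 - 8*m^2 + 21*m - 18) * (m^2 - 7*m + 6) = m^5 - 15*m^4 + 83*m^3 - 213*m^2 + 252*m - 108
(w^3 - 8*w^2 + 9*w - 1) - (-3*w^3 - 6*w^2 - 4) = 4*w^3 - 2*w^2 + 9*w + 3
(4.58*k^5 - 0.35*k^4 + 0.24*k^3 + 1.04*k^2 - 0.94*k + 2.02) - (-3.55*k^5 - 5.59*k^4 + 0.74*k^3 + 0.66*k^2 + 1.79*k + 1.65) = 8.13*k^5 + 5.24*k^4 - 0.5*k^3 + 0.38*k^2 - 2.73*k + 0.37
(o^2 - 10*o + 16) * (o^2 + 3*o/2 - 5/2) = o^4 - 17*o^3/2 - 3*o^2/2 + 49*o - 40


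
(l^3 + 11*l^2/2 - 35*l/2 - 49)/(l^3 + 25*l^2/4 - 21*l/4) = 2*(2*l^2 - 3*l - 14)/(l*(4*l - 3))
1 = 1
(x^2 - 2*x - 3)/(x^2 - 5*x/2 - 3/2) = 2*(x + 1)/(2*x + 1)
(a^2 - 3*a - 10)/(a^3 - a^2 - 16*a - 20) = 1/(a + 2)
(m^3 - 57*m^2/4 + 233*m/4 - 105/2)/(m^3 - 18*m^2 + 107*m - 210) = (m - 5/4)/(m - 5)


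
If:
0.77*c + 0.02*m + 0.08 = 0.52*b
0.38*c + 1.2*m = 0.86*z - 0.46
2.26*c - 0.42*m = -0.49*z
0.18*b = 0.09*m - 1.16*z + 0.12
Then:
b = 0.03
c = -0.07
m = -0.31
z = 0.07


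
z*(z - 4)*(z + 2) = z^3 - 2*z^2 - 8*z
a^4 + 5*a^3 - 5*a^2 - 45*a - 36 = (a - 3)*(a + 1)*(a + 3)*(a + 4)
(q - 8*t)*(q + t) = q^2 - 7*q*t - 8*t^2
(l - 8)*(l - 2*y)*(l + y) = l^3 - l^2*y - 8*l^2 - 2*l*y^2 + 8*l*y + 16*y^2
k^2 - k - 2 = (k - 2)*(k + 1)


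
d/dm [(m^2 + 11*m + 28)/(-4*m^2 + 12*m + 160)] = (7*m^2 + 68*m + 178)/(2*(m^4 - 6*m^3 - 71*m^2 + 240*m + 1600))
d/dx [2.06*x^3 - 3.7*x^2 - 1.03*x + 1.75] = 6.18*x^2 - 7.4*x - 1.03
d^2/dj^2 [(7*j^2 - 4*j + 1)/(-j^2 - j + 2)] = 2*(11*j^3 - 45*j^2 + 21*j - 23)/(j^6 + 3*j^5 - 3*j^4 - 11*j^3 + 6*j^2 + 12*j - 8)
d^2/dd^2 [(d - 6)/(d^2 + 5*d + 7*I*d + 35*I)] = 2*((d - 6)*(2*d + 5 + 7*I)^2 + (-3*d + 1 - 7*I)*(d^2 + 5*d + 7*I*d + 35*I))/(d^2 + 5*d + 7*I*d + 35*I)^3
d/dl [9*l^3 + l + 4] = 27*l^2 + 1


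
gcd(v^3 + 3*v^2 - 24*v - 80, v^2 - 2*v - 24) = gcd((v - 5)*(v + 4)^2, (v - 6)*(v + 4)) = v + 4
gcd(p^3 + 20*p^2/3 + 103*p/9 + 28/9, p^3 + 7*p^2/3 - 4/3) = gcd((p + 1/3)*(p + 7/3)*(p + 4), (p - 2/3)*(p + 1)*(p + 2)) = 1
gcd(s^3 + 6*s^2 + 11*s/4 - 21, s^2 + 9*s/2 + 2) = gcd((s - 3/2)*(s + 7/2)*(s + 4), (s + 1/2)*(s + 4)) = s + 4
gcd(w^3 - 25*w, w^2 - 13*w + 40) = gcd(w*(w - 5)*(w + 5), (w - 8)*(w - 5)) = w - 5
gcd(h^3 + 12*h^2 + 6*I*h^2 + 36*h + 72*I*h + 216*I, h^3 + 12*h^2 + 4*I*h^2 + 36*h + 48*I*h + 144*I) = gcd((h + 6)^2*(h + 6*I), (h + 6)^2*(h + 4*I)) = h^2 + 12*h + 36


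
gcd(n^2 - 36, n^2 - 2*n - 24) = n - 6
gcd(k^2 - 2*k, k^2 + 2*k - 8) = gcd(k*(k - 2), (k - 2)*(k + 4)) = k - 2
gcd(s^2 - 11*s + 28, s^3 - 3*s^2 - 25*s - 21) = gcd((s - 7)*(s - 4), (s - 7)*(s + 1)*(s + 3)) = s - 7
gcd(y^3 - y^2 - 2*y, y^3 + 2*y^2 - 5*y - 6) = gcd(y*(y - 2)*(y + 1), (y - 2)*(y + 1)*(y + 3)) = y^2 - y - 2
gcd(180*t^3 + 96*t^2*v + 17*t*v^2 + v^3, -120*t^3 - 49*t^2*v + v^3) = 5*t + v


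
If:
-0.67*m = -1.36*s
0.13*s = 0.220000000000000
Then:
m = 3.44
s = 1.69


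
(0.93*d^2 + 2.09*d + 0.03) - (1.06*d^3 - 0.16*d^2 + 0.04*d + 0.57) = -1.06*d^3 + 1.09*d^2 + 2.05*d - 0.54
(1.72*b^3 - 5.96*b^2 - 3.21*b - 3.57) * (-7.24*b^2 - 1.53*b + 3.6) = -12.4528*b^5 + 40.5188*b^4 + 38.5512*b^3 + 9.3021*b^2 - 6.0939*b - 12.852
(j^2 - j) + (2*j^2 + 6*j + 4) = 3*j^2 + 5*j + 4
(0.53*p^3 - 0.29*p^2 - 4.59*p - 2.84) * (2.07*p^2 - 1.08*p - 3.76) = 1.0971*p^5 - 1.1727*p^4 - 11.1809*p^3 + 0.168800000000001*p^2 + 20.3256*p + 10.6784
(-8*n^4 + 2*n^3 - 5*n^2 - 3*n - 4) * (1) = -8*n^4 + 2*n^3 - 5*n^2 - 3*n - 4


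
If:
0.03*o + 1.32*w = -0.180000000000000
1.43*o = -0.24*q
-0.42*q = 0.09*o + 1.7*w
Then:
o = -0.09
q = 0.56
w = -0.13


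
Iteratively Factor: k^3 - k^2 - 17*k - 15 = (k + 3)*(k^2 - 4*k - 5) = (k - 5)*(k + 3)*(k + 1)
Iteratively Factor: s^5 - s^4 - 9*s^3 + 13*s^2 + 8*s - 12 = (s - 1)*(s^4 - 9*s^2 + 4*s + 12) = (s - 2)*(s - 1)*(s^3 + 2*s^2 - 5*s - 6) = (s - 2)*(s - 1)*(s + 3)*(s^2 - s - 2) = (s - 2)^2*(s - 1)*(s + 3)*(s + 1)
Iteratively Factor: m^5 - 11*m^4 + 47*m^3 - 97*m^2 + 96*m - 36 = (m - 3)*(m^4 - 8*m^3 + 23*m^2 - 28*m + 12) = (m - 3)*(m - 2)*(m^3 - 6*m^2 + 11*m - 6) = (m - 3)*(m - 2)*(m - 1)*(m^2 - 5*m + 6) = (m - 3)^2*(m - 2)*(m - 1)*(m - 2)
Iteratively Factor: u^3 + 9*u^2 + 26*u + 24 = (u + 3)*(u^2 + 6*u + 8) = (u + 2)*(u + 3)*(u + 4)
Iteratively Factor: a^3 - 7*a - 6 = (a + 1)*(a^2 - a - 6) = (a - 3)*(a + 1)*(a + 2)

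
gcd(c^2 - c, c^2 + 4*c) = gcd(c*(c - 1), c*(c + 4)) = c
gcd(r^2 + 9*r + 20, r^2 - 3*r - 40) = r + 5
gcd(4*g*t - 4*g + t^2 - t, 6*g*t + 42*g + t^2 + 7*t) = 1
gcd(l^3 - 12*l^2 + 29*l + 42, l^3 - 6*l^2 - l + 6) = l^2 - 5*l - 6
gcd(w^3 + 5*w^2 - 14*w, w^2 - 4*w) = w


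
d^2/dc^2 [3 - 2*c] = 0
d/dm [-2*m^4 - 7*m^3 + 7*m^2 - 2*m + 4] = -8*m^3 - 21*m^2 + 14*m - 2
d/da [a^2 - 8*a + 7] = 2*a - 8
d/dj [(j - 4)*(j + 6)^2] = (j + 6)*(3*j - 2)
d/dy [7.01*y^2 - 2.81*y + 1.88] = 14.02*y - 2.81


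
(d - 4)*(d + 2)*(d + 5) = d^3 + 3*d^2 - 18*d - 40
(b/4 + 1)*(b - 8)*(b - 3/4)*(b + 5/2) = b^4/4 - 9*b^3/16 - 327*b^2/32 - 97*b/8 + 15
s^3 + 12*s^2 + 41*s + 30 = (s + 1)*(s + 5)*(s + 6)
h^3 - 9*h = h*(h - 3)*(h + 3)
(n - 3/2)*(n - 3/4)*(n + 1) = n^3 - 5*n^2/4 - 9*n/8 + 9/8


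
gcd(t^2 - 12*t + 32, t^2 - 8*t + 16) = t - 4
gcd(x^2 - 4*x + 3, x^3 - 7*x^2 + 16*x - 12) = x - 3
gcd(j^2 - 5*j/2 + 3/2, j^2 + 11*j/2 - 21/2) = j - 3/2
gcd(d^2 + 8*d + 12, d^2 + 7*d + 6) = d + 6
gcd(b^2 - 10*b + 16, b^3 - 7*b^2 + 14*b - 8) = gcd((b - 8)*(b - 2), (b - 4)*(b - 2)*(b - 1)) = b - 2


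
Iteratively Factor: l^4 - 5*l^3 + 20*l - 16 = (l + 2)*(l^3 - 7*l^2 + 14*l - 8) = (l - 1)*(l + 2)*(l^2 - 6*l + 8) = (l - 2)*(l - 1)*(l + 2)*(l - 4)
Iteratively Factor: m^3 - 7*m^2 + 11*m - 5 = (m - 1)*(m^2 - 6*m + 5) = (m - 5)*(m - 1)*(m - 1)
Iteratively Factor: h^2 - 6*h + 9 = (h - 3)*(h - 3)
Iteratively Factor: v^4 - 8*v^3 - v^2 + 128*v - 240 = (v + 4)*(v^3 - 12*v^2 + 47*v - 60) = (v - 4)*(v + 4)*(v^2 - 8*v + 15) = (v - 4)*(v - 3)*(v + 4)*(v - 5)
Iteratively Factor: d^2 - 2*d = (d - 2)*(d)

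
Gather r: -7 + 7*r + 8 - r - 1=6*r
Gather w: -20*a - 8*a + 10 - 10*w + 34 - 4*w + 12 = -28*a - 14*w + 56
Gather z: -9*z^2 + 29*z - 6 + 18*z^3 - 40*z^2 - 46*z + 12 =18*z^3 - 49*z^2 - 17*z + 6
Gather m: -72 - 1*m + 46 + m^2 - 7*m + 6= m^2 - 8*m - 20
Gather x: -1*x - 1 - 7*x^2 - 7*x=-7*x^2 - 8*x - 1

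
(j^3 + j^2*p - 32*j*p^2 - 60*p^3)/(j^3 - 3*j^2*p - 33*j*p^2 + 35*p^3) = (j^2 - 4*j*p - 12*p^2)/(j^2 - 8*j*p + 7*p^2)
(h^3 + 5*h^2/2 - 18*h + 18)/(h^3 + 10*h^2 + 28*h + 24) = (h^2 - 7*h/2 + 3)/(h^2 + 4*h + 4)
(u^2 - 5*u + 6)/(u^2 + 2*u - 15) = (u - 2)/(u + 5)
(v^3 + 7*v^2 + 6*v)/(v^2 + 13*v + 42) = v*(v + 1)/(v + 7)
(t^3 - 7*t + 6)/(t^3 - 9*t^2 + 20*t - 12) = (t + 3)/(t - 6)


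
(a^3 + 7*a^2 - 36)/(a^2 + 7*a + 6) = (a^2 + a - 6)/(a + 1)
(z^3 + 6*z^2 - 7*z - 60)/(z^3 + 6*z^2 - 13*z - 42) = (z^2 + 9*z + 20)/(z^2 + 9*z + 14)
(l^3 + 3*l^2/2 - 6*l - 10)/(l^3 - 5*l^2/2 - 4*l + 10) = (l + 2)/(l - 2)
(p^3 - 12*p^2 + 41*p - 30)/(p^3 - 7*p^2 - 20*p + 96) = (p^3 - 12*p^2 + 41*p - 30)/(p^3 - 7*p^2 - 20*p + 96)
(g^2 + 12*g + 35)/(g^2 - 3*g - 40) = (g + 7)/(g - 8)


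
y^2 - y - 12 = (y - 4)*(y + 3)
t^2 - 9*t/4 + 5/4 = (t - 5/4)*(t - 1)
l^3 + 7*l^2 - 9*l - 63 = (l - 3)*(l + 3)*(l + 7)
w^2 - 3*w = w*(w - 3)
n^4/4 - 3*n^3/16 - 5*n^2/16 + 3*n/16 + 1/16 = (n/4 + 1/4)*(n - 1)^2*(n + 1/4)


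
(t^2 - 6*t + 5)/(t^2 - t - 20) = (t - 1)/(t + 4)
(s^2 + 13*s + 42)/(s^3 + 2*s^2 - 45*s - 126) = (s + 7)/(s^2 - 4*s - 21)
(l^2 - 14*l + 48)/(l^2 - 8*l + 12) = (l - 8)/(l - 2)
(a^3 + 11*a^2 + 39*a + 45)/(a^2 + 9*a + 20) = (a^2 + 6*a + 9)/(a + 4)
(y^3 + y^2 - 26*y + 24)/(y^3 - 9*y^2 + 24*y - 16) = (y + 6)/(y - 4)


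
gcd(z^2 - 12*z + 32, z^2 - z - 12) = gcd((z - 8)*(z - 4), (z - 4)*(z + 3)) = z - 4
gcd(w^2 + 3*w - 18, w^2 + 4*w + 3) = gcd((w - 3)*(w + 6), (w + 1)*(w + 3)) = 1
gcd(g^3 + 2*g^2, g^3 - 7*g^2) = g^2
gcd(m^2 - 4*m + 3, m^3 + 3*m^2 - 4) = m - 1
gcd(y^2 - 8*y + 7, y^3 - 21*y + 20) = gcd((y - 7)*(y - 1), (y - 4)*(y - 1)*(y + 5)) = y - 1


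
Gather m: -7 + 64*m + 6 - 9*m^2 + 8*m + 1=-9*m^2 + 72*m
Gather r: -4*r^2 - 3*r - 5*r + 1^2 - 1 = -4*r^2 - 8*r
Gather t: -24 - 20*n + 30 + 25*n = 5*n + 6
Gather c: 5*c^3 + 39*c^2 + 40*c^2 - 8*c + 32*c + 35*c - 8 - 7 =5*c^3 + 79*c^2 + 59*c - 15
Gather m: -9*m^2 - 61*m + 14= -9*m^2 - 61*m + 14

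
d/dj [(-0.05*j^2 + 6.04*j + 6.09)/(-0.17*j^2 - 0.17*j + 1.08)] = (1.0353*j^2 + 1.9626*j + 7.5585)/(0.0289*j^4 + 0.0578*j^3 - 0.3383*j^2 - 0.3672*j + 1.1664)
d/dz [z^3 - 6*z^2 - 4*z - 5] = 3*z^2 - 12*z - 4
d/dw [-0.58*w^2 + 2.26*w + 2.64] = 2.26 - 1.16*w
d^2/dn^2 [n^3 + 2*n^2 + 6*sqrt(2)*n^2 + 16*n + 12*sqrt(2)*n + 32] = 6*n + 4 + 12*sqrt(2)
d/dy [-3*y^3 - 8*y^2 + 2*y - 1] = -9*y^2 - 16*y + 2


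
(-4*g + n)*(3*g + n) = -12*g^2 - g*n + n^2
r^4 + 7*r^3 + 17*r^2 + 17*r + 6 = (r + 1)^2*(r + 2)*(r + 3)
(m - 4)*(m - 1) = m^2 - 5*m + 4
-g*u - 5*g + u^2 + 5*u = (-g + u)*(u + 5)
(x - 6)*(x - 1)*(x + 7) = x^3 - 43*x + 42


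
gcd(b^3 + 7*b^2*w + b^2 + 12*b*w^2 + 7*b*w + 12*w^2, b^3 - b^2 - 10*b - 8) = b + 1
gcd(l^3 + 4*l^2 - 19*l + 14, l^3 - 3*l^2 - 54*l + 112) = l^2 + 5*l - 14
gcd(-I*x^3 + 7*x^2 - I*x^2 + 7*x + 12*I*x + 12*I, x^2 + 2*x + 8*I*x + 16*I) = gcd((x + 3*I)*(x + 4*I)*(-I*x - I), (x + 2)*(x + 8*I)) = 1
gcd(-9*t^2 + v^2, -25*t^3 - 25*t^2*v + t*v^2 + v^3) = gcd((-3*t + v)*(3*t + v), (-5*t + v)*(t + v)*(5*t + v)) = 1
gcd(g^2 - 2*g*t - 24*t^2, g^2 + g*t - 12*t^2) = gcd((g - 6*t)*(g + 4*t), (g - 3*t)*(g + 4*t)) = g + 4*t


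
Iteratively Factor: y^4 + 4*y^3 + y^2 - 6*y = (y)*(y^3 + 4*y^2 + y - 6) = y*(y - 1)*(y^2 + 5*y + 6) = y*(y - 1)*(y + 3)*(y + 2)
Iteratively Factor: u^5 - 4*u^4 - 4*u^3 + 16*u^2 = (u - 4)*(u^4 - 4*u^2) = (u - 4)*(u + 2)*(u^3 - 2*u^2) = (u - 4)*(u - 2)*(u + 2)*(u^2) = u*(u - 4)*(u - 2)*(u + 2)*(u)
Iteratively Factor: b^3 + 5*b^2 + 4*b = (b + 4)*(b^2 + b) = b*(b + 4)*(b + 1)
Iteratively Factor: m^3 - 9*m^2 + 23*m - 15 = (m - 5)*(m^2 - 4*m + 3) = (m - 5)*(m - 3)*(m - 1)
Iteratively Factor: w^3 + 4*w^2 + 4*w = (w + 2)*(w^2 + 2*w) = (w + 2)^2*(w)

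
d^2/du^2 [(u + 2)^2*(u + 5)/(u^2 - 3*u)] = 120*(u^3 + u^2 - 3*u + 3)/(u^3*(u^3 - 9*u^2 + 27*u - 27))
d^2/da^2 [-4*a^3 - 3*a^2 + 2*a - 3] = -24*a - 6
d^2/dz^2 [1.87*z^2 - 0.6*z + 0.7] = 3.74000000000000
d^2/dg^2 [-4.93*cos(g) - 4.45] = 4.93*cos(g)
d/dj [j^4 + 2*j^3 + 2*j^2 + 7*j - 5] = 4*j^3 + 6*j^2 + 4*j + 7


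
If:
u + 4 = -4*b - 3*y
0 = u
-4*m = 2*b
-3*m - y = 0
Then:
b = -8/17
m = 4/17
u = 0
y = -12/17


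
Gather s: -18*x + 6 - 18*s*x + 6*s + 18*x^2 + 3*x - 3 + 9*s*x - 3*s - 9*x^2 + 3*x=s*(3 - 9*x) + 9*x^2 - 12*x + 3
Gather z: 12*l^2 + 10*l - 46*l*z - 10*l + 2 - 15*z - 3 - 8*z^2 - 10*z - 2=12*l^2 - 8*z^2 + z*(-46*l - 25) - 3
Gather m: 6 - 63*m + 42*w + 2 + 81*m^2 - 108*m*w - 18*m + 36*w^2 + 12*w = 81*m^2 + m*(-108*w - 81) + 36*w^2 + 54*w + 8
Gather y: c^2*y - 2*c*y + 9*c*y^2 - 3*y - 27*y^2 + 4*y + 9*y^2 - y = y^2*(9*c - 18) + y*(c^2 - 2*c)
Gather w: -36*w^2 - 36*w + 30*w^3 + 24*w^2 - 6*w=30*w^3 - 12*w^2 - 42*w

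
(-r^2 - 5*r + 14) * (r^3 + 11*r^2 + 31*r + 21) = -r^5 - 16*r^4 - 72*r^3 - 22*r^2 + 329*r + 294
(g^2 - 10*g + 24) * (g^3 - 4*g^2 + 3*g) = g^5 - 14*g^4 + 67*g^3 - 126*g^2 + 72*g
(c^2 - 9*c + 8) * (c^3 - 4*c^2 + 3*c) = c^5 - 13*c^4 + 47*c^3 - 59*c^2 + 24*c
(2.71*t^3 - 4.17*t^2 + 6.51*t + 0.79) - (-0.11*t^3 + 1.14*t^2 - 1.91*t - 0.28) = 2.82*t^3 - 5.31*t^2 + 8.42*t + 1.07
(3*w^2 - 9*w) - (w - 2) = 3*w^2 - 10*w + 2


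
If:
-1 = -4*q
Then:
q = 1/4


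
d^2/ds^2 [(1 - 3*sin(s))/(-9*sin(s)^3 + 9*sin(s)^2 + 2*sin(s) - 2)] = 2*(-486*sin(s)^6 + 243*sin(s)^5 + 297*sin(s)^4 - 396*sin(s)^3 + 333*sin(s)^2 - 148*sin(s) + 10)/((sin(s) - 1)^2*(9*sin(s)^2 - 2)^3)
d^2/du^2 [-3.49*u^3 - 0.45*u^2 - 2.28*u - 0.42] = -20.94*u - 0.9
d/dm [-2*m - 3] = -2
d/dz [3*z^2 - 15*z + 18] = 6*z - 15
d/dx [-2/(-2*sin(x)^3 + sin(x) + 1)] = 2*(1 - 6*sin(x)^2)*cos(x)/(-2*sin(x)^3 + sin(x) + 1)^2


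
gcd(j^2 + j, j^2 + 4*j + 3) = j + 1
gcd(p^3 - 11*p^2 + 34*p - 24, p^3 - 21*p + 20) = p^2 - 5*p + 4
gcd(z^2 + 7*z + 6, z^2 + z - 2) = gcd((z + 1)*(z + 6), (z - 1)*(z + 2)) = 1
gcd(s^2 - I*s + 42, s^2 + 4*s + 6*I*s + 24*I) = s + 6*I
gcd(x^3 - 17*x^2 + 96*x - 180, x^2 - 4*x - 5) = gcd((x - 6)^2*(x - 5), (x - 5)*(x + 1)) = x - 5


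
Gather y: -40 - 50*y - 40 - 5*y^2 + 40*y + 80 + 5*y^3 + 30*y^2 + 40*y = 5*y^3 + 25*y^2 + 30*y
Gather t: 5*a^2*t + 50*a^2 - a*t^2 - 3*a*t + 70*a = 50*a^2 - a*t^2 + 70*a + t*(5*a^2 - 3*a)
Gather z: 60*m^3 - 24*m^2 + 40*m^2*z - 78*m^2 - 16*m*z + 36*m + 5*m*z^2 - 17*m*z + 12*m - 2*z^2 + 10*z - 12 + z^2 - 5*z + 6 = 60*m^3 - 102*m^2 + 48*m + z^2*(5*m - 1) + z*(40*m^2 - 33*m + 5) - 6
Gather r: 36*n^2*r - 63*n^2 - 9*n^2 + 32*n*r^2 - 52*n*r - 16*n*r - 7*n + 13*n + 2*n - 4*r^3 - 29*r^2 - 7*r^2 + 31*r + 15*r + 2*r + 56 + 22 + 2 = -72*n^2 + 8*n - 4*r^3 + r^2*(32*n - 36) + r*(36*n^2 - 68*n + 48) + 80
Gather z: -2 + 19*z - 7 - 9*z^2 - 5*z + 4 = -9*z^2 + 14*z - 5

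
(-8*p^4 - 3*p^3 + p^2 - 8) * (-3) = 24*p^4 + 9*p^3 - 3*p^2 + 24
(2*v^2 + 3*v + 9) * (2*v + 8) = 4*v^3 + 22*v^2 + 42*v + 72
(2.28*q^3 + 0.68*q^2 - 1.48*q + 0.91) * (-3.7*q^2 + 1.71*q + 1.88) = -8.436*q^5 + 1.3828*q^4 + 10.9252*q^3 - 4.6194*q^2 - 1.2263*q + 1.7108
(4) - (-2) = 6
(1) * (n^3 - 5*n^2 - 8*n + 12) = n^3 - 5*n^2 - 8*n + 12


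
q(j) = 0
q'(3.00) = 0.00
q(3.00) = 0.00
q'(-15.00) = 0.00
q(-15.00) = 0.00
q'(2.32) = 0.00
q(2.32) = 0.00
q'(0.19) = 0.00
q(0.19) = 0.00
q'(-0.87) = 0.00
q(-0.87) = 0.00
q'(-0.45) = 0.00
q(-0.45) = 0.00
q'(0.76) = 0.00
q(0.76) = 0.00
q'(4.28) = 0.00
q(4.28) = 0.00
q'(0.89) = 0.00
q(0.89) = 0.00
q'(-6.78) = 0.00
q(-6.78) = 0.00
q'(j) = 0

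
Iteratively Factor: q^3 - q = (q + 1)*(q^2 - q) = q*(q + 1)*(q - 1)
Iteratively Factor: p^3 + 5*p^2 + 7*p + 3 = (p + 3)*(p^2 + 2*p + 1) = (p + 1)*(p + 3)*(p + 1)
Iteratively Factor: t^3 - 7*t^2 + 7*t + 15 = (t + 1)*(t^2 - 8*t + 15) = (t - 5)*(t + 1)*(t - 3)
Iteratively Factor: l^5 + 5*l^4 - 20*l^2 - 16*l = (l + 1)*(l^4 + 4*l^3 - 4*l^2 - 16*l) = (l + 1)*(l + 4)*(l^3 - 4*l) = (l + 1)*(l + 2)*(l + 4)*(l^2 - 2*l) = (l - 2)*(l + 1)*(l + 2)*(l + 4)*(l)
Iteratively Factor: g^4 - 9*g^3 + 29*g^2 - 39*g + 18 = (g - 1)*(g^3 - 8*g^2 + 21*g - 18) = (g - 2)*(g - 1)*(g^2 - 6*g + 9) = (g - 3)*(g - 2)*(g - 1)*(g - 3)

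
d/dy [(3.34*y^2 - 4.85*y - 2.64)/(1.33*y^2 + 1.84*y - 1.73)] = (12.5961*y^2 - 4.534*y + 13.2481)/(1.7689*y^4 + 4.8944*y^3 - 1.2162*y^2 - 6.3664*y + 2.9929)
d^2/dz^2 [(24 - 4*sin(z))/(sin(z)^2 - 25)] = 4*(9*sin(z)^5 - 24*sin(z)^4 - 564*sin(z)^2 + 581*sin(z) - 69*sin(3*z)/2 - sin(5*z)/2 + 300)/((sin(z) - 5)^3*(sin(z) + 5)^3)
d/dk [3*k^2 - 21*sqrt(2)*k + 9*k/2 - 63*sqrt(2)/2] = 6*k - 21*sqrt(2) + 9/2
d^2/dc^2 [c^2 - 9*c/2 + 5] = 2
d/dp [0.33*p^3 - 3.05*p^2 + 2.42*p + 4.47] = 0.99*p^2 - 6.1*p + 2.42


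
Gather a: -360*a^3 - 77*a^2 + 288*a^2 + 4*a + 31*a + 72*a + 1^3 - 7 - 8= -360*a^3 + 211*a^2 + 107*a - 14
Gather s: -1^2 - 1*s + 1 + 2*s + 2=s + 2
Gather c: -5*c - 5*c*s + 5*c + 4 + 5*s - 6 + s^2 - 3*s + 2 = -5*c*s + s^2 + 2*s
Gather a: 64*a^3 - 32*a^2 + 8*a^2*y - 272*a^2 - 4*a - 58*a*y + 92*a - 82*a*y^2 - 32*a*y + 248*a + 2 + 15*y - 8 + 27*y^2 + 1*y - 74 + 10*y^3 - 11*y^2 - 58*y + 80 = 64*a^3 + a^2*(8*y - 304) + a*(-82*y^2 - 90*y + 336) + 10*y^3 + 16*y^2 - 42*y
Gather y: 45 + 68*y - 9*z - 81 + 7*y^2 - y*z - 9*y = 7*y^2 + y*(59 - z) - 9*z - 36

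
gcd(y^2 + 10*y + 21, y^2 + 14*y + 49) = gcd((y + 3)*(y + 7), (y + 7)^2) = y + 7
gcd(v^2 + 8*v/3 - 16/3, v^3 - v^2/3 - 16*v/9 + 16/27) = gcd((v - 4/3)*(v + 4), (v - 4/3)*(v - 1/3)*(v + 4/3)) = v - 4/3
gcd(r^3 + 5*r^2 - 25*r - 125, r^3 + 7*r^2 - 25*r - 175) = r^2 - 25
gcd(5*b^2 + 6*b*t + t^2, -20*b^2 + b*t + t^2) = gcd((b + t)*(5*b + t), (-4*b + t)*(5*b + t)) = 5*b + t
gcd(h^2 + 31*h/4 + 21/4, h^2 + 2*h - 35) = h + 7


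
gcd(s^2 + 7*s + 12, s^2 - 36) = 1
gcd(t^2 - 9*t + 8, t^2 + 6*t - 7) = t - 1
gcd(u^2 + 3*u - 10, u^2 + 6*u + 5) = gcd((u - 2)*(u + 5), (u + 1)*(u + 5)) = u + 5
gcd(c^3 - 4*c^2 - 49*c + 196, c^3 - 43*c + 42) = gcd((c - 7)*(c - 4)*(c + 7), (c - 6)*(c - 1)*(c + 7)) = c + 7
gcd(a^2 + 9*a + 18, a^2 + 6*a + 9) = a + 3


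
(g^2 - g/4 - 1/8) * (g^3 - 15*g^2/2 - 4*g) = g^5 - 31*g^4/4 - 9*g^3/4 + 31*g^2/16 + g/2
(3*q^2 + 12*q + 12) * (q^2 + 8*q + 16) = 3*q^4 + 36*q^3 + 156*q^2 + 288*q + 192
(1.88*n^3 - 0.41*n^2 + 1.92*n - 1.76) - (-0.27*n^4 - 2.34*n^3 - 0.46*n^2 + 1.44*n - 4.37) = 0.27*n^4 + 4.22*n^3 + 0.05*n^2 + 0.48*n + 2.61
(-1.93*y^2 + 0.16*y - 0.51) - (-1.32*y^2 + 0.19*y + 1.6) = -0.61*y^2 - 0.03*y - 2.11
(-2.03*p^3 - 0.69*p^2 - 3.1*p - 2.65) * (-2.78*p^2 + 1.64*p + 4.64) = 5.6434*p^5 - 1.411*p^4 - 1.9328*p^3 - 0.9186*p^2 - 18.73*p - 12.296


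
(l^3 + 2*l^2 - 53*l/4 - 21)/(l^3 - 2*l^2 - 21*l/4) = (l + 4)/l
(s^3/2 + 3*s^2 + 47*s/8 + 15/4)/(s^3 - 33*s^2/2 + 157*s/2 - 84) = (4*s^3 + 24*s^2 + 47*s + 30)/(4*(2*s^3 - 33*s^2 + 157*s - 168))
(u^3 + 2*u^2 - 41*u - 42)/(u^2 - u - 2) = (u^2 + u - 42)/(u - 2)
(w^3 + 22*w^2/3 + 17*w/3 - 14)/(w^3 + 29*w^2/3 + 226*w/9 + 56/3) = 3*(w - 1)/(3*w + 4)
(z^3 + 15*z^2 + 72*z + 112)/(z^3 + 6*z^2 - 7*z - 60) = (z^2 + 11*z + 28)/(z^2 + 2*z - 15)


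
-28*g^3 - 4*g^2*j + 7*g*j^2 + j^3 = (-2*g + j)*(2*g + j)*(7*g + j)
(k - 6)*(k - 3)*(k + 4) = k^3 - 5*k^2 - 18*k + 72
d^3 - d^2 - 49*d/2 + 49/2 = (d - 1)*(d - 7*sqrt(2)/2)*(d + 7*sqrt(2)/2)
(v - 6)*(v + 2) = v^2 - 4*v - 12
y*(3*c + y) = 3*c*y + y^2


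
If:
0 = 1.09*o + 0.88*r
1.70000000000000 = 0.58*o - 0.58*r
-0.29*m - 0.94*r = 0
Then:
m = 5.26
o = 1.31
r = -1.62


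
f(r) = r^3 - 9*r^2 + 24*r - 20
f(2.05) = -0.01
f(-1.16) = -61.51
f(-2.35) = -139.08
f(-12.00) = -3332.00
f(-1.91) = -105.64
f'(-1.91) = 69.32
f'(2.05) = -0.29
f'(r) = 3*r^2 - 18*r + 24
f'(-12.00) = 672.00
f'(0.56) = 14.86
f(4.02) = -4.00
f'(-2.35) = 82.87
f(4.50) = -3.12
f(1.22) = -2.30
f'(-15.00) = 969.00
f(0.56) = -9.21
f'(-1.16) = 48.92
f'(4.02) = 0.12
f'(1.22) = 6.51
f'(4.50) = 3.75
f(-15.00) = -5780.00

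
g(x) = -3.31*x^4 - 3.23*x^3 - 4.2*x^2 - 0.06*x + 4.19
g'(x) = -13.24*x^3 - 9.69*x^2 - 8.4*x - 0.06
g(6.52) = -7051.61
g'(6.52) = -4136.46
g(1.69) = -50.50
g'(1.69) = -105.84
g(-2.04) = -43.07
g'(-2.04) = 89.15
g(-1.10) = -1.37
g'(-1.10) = 15.08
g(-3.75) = -538.88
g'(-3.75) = 593.38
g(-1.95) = -35.57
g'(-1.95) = 77.65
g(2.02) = -94.80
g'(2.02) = -165.70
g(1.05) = -8.27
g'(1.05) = -34.89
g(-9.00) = -19697.71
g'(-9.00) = 8942.61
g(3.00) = -389.11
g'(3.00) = -469.95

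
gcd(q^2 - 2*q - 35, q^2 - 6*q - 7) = q - 7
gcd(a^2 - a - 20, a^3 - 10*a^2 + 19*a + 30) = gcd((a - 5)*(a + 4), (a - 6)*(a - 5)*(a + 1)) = a - 5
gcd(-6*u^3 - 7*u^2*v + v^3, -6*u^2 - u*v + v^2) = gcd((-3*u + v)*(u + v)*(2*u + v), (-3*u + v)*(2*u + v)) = 6*u^2 + u*v - v^2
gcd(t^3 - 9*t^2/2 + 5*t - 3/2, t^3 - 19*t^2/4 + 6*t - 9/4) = t^2 - 4*t + 3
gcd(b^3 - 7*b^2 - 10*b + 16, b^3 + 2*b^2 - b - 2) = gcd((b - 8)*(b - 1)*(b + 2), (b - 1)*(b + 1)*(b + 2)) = b^2 + b - 2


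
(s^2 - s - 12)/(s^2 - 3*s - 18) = (s - 4)/(s - 6)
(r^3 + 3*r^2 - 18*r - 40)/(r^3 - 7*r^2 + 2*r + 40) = (r + 5)/(r - 5)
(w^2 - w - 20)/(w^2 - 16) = (w - 5)/(w - 4)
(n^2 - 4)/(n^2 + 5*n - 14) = (n + 2)/(n + 7)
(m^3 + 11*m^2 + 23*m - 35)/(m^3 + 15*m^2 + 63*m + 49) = (m^2 + 4*m - 5)/(m^2 + 8*m + 7)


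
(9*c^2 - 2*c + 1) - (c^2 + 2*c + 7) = 8*c^2 - 4*c - 6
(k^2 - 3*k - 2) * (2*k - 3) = 2*k^3 - 9*k^2 + 5*k + 6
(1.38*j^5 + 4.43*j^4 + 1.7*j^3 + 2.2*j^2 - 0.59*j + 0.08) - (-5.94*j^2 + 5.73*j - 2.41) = 1.38*j^5 + 4.43*j^4 + 1.7*j^3 + 8.14*j^2 - 6.32*j + 2.49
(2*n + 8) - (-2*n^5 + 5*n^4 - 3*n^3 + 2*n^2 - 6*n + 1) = 2*n^5 - 5*n^4 + 3*n^3 - 2*n^2 + 8*n + 7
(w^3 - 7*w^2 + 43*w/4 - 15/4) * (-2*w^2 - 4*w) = -2*w^5 + 10*w^4 + 13*w^3/2 - 71*w^2/2 + 15*w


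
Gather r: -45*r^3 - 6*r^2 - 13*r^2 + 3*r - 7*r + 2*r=-45*r^3 - 19*r^2 - 2*r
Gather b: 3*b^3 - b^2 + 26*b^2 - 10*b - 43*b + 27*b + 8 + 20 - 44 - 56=3*b^3 + 25*b^2 - 26*b - 72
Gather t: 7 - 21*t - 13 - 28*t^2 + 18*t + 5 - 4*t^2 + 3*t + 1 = -32*t^2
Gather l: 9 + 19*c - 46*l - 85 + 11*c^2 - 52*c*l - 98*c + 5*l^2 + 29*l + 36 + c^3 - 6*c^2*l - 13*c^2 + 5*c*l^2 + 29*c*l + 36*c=c^3 - 2*c^2 - 43*c + l^2*(5*c + 5) + l*(-6*c^2 - 23*c - 17) - 40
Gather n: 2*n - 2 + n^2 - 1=n^2 + 2*n - 3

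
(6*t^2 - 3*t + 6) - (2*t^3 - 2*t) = -2*t^3 + 6*t^2 - t + 6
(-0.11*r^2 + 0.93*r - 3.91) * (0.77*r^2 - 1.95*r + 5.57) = -0.0847*r^4 + 0.9306*r^3 - 5.4369*r^2 + 12.8046*r - 21.7787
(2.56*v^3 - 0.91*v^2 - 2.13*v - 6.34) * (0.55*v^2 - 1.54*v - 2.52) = 1.408*v^5 - 4.4429*v^4 - 6.2213*v^3 + 2.0864*v^2 + 15.1312*v + 15.9768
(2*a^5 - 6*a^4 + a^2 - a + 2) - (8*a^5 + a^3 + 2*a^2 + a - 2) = -6*a^5 - 6*a^4 - a^3 - a^2 - 2*a + 4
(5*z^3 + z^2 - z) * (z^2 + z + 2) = 5*z^5 + 6*z^4 + 10*z^3 + z^2 - 2*z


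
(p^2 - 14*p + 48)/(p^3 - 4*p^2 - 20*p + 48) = (p - 8)/(p^2 + 2*p - 8)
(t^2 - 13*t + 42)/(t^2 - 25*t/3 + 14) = 3*(t - 7)/(3*t - 7)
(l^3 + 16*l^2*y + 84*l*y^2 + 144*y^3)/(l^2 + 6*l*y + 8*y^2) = (l^2 + 12*l*y + 36*y^2)/(l + 2*y)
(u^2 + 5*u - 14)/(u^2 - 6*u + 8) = (u + 7)/(u - 4)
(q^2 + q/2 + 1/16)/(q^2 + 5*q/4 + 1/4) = (q + 1/4)/(q + 1)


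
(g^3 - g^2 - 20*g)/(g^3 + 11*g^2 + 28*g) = (g - 5)/(g + 7)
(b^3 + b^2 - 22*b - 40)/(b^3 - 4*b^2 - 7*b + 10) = (b + 4)/(b - 1)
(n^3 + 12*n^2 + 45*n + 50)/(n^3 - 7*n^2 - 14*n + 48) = (n^3 + 12*n^2 + 45*n + 50)/(n^3 - 7*n^2 - 14*n + 48)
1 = 1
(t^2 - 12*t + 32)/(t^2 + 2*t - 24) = (t - 8)/(t + 6)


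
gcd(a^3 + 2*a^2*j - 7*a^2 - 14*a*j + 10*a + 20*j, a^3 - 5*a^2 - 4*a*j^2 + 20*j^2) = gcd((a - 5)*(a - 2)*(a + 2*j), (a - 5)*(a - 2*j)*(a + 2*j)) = a^2 + 2*a*j - 5*a - 10*j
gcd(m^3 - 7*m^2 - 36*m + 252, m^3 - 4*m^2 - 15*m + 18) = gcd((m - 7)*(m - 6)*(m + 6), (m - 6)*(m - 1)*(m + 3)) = m - 6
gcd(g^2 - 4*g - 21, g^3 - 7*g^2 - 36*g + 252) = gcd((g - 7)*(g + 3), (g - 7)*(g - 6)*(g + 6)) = g - 7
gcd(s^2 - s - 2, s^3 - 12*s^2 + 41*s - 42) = s - 2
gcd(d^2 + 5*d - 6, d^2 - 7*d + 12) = 1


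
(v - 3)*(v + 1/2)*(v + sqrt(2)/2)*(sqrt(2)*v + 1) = sqrt(2)*v^4 - 5*sqrt(2)*v^3/2 + 2*v^3 - 5*v^2 - sqrt(2)*v^2 - 3*v - 5*sqrt(2)*v/4 - 3*sqrt(2)/4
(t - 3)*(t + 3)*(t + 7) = t^3 + 7*t^2 - 9*t - 63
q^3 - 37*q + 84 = (q - 4)*(q - 3)*(q + 7)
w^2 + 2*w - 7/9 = (w - 1/3)*(w + 7/3)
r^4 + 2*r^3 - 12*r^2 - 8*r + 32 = (r - 2)^2*(r + 2)*(r + 4)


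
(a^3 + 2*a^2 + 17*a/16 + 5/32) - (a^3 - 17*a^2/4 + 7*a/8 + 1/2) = 25*a^2/4 + 3*a/16 - 11/32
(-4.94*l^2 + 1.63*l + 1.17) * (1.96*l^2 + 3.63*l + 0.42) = -9.6824*l^4 - 14.7374*l^3 + 6.1353*l^2 + 4.9317*l + 0.4914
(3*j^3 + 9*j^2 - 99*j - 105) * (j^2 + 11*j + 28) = 3*j^5 + 42*j^4 + 84*j^3 - 942*j^2 - 3927*j - 2940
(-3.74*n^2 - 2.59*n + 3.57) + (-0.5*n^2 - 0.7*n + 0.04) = -4.24*n^2 - 3.29*n + 3.61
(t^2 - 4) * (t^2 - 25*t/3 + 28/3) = t^4 - 25*t^3/3 + 16*t^2/3 + 100*t/3 - 112/3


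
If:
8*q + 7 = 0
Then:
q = -7/8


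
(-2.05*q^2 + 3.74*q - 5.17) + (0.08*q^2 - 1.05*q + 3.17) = -1.97*q^2 + 2.69*q - 2.0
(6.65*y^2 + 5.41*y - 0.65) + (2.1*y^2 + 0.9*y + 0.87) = 8.75*y^2 + 6.31*y + 0.22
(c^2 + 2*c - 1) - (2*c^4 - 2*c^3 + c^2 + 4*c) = -2*c^4 + 2*c^3 - 2*c - 1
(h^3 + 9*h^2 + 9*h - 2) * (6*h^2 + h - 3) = 6*h^5 + 55*h^4 + 60*h^3 - 30*h^2 - 29*h + 6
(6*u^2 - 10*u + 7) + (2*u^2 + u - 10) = 8*u^2 - 9*u - 3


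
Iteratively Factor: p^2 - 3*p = (p)*(p - 3)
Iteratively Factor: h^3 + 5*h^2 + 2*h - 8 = (h + 2)*(h^2 + 3*h - 4) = (h + 2)*(h + 4)*(h - 1)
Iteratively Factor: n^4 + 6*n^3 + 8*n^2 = (n + 2)*(n^3 + 4*n^2) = n*(n + 2)*(n^2 + 4*n) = n*(n + 2)*(n + 4)*(n)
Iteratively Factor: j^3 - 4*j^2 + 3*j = (j - 3)*(j^2 - j) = j*(j - 3)*(j - 1)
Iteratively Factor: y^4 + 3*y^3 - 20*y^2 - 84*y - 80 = (y + 2)*(y^3 + y^2 - 22*y - 40) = (y + 2)^2*(y^2 - y - 20) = (y - 5)*(y + 2)^2*(y + 4)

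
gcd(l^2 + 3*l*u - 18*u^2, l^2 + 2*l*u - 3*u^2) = 1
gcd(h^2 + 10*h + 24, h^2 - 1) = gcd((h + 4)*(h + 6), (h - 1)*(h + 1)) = 1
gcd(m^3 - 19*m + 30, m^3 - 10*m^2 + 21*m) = m - 3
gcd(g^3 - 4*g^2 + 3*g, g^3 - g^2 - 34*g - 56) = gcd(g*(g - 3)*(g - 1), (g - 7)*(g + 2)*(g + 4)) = 1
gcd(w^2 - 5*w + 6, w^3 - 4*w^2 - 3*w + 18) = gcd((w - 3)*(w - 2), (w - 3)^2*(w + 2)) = w - 3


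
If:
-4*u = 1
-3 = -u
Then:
No Solution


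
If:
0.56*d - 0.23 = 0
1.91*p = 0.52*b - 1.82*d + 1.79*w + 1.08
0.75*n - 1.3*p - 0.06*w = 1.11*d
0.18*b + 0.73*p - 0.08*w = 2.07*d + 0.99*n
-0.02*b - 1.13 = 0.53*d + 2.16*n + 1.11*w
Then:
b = 5.97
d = 0.41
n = 0.34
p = -0.06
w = -1.99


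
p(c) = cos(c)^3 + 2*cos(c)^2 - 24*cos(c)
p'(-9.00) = -10.37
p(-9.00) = 22.77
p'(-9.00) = -10.37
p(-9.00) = 22.77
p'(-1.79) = -24.14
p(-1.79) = 5.30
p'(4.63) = -24.23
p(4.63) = 1.99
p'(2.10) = 21.80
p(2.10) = 12.50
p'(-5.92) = 6.27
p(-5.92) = -19.87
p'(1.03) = 18.13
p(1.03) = -11.69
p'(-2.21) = -20.32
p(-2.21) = 14.82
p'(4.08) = -20.42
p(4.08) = 14.68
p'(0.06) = 1.02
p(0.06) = -20.97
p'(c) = -3*sin(c)*cos(c)^2 - 4*sin(c)*cos(c) + 24*sin(c)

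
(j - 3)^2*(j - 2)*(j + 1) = j^4 - 7*j^3 + 13*j^2 + 3*j - 18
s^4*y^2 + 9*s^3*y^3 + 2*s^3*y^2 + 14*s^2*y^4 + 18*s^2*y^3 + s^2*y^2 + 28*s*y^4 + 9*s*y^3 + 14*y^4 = (s + 2*y)*(s + 7*y)*(s*y + y)^2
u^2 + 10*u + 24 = (u + 4)*(u + 6)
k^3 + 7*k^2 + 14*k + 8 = (k + 1)*(k + 2)*(k + 4)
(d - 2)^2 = d^2 - 4*d + 4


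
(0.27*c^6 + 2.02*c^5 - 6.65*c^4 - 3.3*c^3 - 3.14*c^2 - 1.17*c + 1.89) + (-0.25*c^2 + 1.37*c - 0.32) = 0.27*c^6 + 2.02*c^5 - 6.65*c^4 - 3.3*c^3 - 3.39*c^2 + 0.2*c + 1.57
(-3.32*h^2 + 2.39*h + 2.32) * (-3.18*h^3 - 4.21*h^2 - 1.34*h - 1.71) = 10.5576*h^5 + 6.377*h^4 - 12.9907*h^3 - 7.2926*h^2 - 7.1957*h - 3.9672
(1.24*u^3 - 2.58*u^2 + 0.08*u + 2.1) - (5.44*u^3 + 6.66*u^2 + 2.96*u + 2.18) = -4.2*u^3 - 9.24*u^2 - 2.88*u - 0.0800000000000001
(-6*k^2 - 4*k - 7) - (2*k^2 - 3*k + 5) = -8*k^2 - k - 12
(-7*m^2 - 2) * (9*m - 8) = -63*m^3 + 56*m^2 - 18*m + 16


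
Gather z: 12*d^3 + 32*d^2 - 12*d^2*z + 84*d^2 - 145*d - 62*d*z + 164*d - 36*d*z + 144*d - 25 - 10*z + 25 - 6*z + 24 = 12*d^3 + 116*d^2 + 163*d + z*(-12*d^2 - 98*d - 16) + 24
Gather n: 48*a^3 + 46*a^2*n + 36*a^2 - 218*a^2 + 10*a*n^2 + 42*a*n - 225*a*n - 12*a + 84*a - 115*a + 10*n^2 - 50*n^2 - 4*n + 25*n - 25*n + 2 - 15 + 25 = 48*a^3 - 182*a^2 - 43*a + n^2*(10*a - 40) + n*(46*a^2 - 183*a - 4) + 12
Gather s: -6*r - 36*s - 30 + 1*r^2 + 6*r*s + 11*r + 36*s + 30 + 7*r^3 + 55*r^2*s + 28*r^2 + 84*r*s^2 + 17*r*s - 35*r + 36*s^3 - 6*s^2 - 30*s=7*r^3 + 29*r^2 - 30*r + 36*s^3 + s^2*(84*r - 6) + s*(55*r^2 + 23*r - 30)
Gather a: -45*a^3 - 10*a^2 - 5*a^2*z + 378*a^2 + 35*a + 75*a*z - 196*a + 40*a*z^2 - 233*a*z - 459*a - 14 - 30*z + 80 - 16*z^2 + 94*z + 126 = -45*a^3 + a^2*(368 - 5*z) + a*(40*z^2 - 158*z - 620) - 16*z^2 + 64*z + 192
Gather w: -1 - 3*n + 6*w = -3*n + 6*w - 1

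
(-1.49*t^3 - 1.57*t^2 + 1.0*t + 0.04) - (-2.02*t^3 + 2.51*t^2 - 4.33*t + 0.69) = 0.53*t^3 - 4.08*t^2 + 5.33*t - 0.65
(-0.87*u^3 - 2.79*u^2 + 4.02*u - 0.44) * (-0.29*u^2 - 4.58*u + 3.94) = 0.2523*u^5 + 4.7937*u^4 + 8.1846*u^3 - 29.2766*u^2 + 17.854*u - 1.7336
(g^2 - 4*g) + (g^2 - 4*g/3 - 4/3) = 2*g^2 - 16*g/3 - 4/3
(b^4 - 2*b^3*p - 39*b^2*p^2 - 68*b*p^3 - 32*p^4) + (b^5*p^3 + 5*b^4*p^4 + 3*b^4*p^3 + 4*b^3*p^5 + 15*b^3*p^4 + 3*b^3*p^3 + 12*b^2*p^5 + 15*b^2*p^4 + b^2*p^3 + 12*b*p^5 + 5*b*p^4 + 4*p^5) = b^5*p^3 + 5*b^4*p^4 + 3*b^4*p^3 + b^4 + 4*b^3*p^5 + 15*b^3*p^4 + 3*b^3*p^3 - 2*b^3*p + 12*b^2*p^5 + 15*b^2*p^4 + b^2*p^3 - 39*b^2*p^2 + 12*b*p^5 + 5*b*p^4 - 68*b*p^3 + 4*p^5 - 32*p^4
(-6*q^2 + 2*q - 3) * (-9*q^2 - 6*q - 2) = 54*q^4 + 18*q^3 + 27*q^2 + 14*q + 6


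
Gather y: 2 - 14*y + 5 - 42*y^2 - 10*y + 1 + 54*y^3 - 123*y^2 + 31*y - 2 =54*y^3 - 165*y^2 + 7*y + 6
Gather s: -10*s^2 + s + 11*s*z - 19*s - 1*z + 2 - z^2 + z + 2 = -10*s^2 + s*(11*z - 18) - z^2 + 4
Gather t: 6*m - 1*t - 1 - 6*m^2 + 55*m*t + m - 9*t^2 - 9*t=-6*m^2 + 7*m - 9*t^2 + t*(55*m - 10) - 1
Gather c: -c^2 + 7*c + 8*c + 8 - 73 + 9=-c^2 + 15*c - 56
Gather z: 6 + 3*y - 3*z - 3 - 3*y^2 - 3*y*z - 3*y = -3*y^2 + z*(-3*y - 3) + 3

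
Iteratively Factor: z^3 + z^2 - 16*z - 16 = (z - 4)*(z^2 + 5*z + 4) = (z - 4)*(z + 1)*(z + 4)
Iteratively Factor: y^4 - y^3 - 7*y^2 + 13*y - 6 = (y + 3)*(y^3 - 4*y^2 + 5*y - 2) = (y - 1)*(y + 3)*(y^2 - 3*y + 2) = (y - 2)*(y - 1)*(y + 3)*(y - 1)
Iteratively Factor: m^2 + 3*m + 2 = (m + 1)*(m + 2)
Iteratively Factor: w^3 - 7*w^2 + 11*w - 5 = (w - 5)*(w^2 - 2*w + 1) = (w - 5)*(w - 1)*(w - 1)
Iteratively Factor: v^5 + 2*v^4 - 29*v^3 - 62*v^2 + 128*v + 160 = (v - 5)*(v^4 + 7*v^3 + 6*v^2 - 32*v - 32) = (v - 5)*(v + 4)*(v^3 + 3*v^2 - 6*v - 8) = (v - 5)*(v + 4)^2*(v^2 - v - 2) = (v - 5)*(v - 2)*(v + 4)^2*(v + 1)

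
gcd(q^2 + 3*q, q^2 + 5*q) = q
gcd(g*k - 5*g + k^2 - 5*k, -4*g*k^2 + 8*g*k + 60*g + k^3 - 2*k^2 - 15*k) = k - 5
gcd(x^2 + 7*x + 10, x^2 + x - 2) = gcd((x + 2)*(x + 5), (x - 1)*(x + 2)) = x + 2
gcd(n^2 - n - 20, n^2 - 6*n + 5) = n - 5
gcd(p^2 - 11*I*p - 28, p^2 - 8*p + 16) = 1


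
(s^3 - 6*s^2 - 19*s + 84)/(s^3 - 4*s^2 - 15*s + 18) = (s^3 - 6*s^2 - 19*s + 84)/(s^3 - 4*s^2 - 15*s + 18)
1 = 1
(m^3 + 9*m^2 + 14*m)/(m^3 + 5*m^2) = (m^2 + 9*m + 14)/(m*(m + 5))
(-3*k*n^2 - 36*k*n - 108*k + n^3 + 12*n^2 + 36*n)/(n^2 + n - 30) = (-3*k*n - 18*k + n^2 + 6*n)/(n - 5)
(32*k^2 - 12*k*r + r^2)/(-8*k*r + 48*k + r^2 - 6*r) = (-4*k + r)/(r - 6)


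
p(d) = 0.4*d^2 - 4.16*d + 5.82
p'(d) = 0.8*d - 4.16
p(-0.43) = 7.68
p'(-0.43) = -4.50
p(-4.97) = 36.38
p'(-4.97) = -8.14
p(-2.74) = 20.22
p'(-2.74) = -6.35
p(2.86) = -2.81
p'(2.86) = -1.87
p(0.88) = 2.47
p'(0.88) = -3.46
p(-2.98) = 21.77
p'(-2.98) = -6.54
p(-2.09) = 16.26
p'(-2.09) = -5.83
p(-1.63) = 13.66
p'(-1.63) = -5.46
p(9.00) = 0.78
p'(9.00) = 3.04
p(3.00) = -3.06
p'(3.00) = -1.76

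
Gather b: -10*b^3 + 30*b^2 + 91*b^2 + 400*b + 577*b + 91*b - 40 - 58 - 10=-10*b^3 + 121*b^2 + 1068*b - 108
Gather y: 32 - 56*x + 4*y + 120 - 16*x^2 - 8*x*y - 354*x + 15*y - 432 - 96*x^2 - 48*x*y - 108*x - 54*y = -112*x^2 - 518*x + y*(-56*x - 35) - 280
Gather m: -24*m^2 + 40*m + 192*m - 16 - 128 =-24*m^2 + 232*m - 144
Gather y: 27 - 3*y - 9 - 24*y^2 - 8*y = -24*y^2 - 11*y + 18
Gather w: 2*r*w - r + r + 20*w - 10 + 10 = w*(2*r + 20)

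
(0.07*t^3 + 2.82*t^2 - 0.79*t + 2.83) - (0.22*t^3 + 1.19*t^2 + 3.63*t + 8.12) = -0.15*t^3 + 1.63*t^2 - 4.42*t - 5.29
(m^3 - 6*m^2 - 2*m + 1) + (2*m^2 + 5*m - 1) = m^3 - 4*m^2 + 3*m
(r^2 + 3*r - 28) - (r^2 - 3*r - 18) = 6*r - 10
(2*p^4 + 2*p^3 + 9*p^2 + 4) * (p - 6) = 2*p^5 - 10*p^4 - 3*p^3 - 54*p^2 + 4*p - 24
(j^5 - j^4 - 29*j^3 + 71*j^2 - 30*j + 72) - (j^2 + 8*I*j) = j^5 - j^4 - 29*j^3 + 70*j^2 - 30*j - 8*I*j + 72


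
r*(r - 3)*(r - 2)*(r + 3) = r^4 - 2*r^3 - 9*r^2 + 18*r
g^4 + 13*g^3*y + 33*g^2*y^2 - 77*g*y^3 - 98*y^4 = (g - 2*y)*(g + y)*(g + 7*y)^2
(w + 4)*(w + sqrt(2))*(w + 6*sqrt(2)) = w^3 + 4*w^2 + 7*sqrt(2)*w^2 + 12*w + 28*sqrt(2)*w + 48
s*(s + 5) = s^2 + 5*s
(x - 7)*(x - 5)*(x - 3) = x^3 - 15*x^2 + 71*x - 105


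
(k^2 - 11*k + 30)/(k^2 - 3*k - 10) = (k - 6)/(k + 2)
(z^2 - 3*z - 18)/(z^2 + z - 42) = (z + 3)/(z + 7)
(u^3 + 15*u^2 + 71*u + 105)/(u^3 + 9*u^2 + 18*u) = (u^2 + 12*u + 35)/(u*(u + 6))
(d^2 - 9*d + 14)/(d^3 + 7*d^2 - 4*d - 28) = (d - 7)/(d^2 + 9*d + 14)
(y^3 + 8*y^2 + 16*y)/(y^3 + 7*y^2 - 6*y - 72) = y*(y + 4)/(y^2 + 3*y - 18)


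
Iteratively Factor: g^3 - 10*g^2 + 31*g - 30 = (g - 3)*(g^2 - 7*g + 10) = (g - 3)*(g - 2)*(g - 5)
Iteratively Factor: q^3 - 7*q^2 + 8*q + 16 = (q - 4)*(q^2 - 3*q - 4) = (q - 4)^2*(q + 1)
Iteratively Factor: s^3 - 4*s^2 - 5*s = (s + 1)*(s^2 - 5*s) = (s - 5)*(s + 1)*(s)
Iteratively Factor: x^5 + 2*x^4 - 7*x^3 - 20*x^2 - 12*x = (x + 1)*(x^4 + x^3 - 8*x^2 - 12*x) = (x + 1)*(x + 2)*(x^3 - x^2 - 6*x) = (x + 1)*(x + 2)^2*(x^2 - 3*x) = (x - 3)*(x + 1)*(x + 2)^2*(x)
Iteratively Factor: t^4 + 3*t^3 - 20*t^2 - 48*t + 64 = (t + 4)*(t^3 - t^2 - 16*t + 16) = (t - 1)*(t + 4)*(t^2 - 16) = (t - 4)*(t - 1)*(t + 4)*(t + 4)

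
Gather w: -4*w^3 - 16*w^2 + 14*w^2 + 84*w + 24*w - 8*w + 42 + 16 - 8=-4*w^3 - 2*w^2 + 100*w + 50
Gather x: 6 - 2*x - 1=5 - 2*x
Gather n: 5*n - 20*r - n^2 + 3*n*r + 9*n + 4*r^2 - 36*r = -n^2 + n*(3*r + 14) + 4*r^2 - 56*r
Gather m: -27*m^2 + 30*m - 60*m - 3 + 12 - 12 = -27*m^2 - 30*m - 3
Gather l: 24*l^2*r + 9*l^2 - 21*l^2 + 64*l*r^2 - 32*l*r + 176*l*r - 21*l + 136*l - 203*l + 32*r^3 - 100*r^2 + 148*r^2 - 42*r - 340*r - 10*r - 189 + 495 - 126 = l^2*(24*r - 12) + l*(64*r^2 + 144*r - 88) + 32*r^3 + 48*r^2 - 392*r + 180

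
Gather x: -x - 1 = -x - 1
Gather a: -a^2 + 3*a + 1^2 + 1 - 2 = -a^2 + 3*a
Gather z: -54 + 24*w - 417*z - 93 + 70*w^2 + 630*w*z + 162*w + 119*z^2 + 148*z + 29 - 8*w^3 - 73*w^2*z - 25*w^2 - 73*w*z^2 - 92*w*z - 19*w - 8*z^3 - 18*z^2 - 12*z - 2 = -8*w^3 + 45*w^2 + 167*w - 8*z^3 + z^2*(101 - 73*w) + z*(-73*w^2 + 538*w - 281) - 120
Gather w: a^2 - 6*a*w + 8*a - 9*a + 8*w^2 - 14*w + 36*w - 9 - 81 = a^2 - a + 8*w^2 + w*(22 - 6*a) - 90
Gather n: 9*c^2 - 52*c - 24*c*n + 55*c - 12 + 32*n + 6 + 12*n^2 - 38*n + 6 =9*c^2 + 3*c + 12*n^2 + n*(-24*c - 6)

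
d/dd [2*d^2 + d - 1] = 4*d + 1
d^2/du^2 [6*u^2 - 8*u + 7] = 12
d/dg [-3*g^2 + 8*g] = 8 - 6*g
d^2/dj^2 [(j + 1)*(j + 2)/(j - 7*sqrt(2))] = 2*(21*sqrt(2) + 100)/(j^3 - 21*sqrt(2)*j^2 + 294*j - 686*sqrt(2))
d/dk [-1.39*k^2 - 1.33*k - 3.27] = -2.78*k - 1.33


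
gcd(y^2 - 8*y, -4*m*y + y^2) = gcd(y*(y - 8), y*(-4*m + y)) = y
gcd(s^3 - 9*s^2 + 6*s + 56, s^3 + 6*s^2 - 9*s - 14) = 1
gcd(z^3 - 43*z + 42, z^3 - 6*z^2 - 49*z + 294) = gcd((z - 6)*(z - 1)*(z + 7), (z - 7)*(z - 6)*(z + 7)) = z^2 + z - 42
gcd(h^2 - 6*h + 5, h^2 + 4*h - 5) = h - 1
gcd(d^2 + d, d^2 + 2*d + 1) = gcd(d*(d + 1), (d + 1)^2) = d + 1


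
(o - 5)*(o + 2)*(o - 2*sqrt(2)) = o^3 - 3*o^2 - 2*sqrt(2)*o^2 - 10*o + 6*sqrt(2)*o + 20*sqrt(2)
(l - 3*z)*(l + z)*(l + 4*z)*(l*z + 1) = l^4*z + 2*l^3*z^2 + l^3 - 11*l^2*z^3 + 2*l^2*z - 12*l*z^4 - 11*l*z^2 - 12*z^3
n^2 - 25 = (n - 5)*(n + 5)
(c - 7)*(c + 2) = c^2 - 5*c - 14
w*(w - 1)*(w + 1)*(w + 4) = w^4 + 4*w^3 - w^2 - 4*w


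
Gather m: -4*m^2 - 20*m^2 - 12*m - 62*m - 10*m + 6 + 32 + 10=-24*m^2 - 84*m + 48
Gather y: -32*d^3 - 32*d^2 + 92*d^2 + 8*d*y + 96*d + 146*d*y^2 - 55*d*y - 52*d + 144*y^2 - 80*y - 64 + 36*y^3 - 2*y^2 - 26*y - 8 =-32*d^3 + 60*d^2 + 44*d + 36*y^3 + y^2*(146*d + 142) + y*(-47*d - 106) - 72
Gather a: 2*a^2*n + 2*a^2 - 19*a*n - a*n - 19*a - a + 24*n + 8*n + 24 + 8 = a^2*(2*n + 2) + a*(-20*n - 20) + 32*n + 32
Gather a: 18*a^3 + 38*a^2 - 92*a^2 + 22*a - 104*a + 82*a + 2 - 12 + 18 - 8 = 18*a^3 - 54*a^2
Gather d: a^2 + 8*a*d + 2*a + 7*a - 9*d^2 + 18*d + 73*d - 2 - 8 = a^2 + 9*a - 9*d^2 + d*(8*a + 91) - 10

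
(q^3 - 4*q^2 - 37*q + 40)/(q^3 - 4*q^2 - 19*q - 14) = (-q^3 + 4*q^2 + 37*q - 40)/(-q^3 + 4*q^2 + 19*q + 14)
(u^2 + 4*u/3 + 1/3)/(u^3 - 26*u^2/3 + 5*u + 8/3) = (u + 1)/(u^2 - 9*u + 8)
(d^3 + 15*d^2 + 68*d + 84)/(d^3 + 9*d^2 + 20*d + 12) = (d + 7)/(d + 1)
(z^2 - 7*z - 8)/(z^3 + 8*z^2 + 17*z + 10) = (z - 8)/(z^2 + 7*z + 10)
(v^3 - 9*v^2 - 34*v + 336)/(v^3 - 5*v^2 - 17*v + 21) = (v^2 - 2*v - 48)/(v^2 + 2*v - 3)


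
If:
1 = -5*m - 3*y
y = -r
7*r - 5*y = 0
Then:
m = -1/5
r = 0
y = 0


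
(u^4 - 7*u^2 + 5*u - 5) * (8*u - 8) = 8*u^5 - 8*u^4 - 56*u^3 + 96*u^2 - 80*u + 40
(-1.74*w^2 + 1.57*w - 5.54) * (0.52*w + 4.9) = -0.9048*w^3 - 7.7096*w^2 + 4.8122*w - 27.146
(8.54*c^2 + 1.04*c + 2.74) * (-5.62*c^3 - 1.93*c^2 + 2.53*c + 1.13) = -47.9948*c^5 - 22.327*c^4 + 4.2002*c^3 + 6.9932*c^2 + 8.1074*c + 3.0962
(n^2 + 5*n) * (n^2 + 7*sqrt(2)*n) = n^4 + 5*n^3 + 7*sqrt(2)*n^3 + 35*sqrt(2)*n^2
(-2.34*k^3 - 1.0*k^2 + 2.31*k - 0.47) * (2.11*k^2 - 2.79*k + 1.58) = -4.9374*k^5 + 4.4186*k^4 + 3.9669*k^3 - 9.0166*k^2 + 4.9611*k - 0.7426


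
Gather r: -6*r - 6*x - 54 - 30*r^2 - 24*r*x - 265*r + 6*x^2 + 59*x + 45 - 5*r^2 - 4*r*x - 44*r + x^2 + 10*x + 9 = -35*r^2 + r*(-28*x - 315) + 7*x^2 + 63*x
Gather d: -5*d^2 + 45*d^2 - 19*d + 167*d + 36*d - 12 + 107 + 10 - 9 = 40*d^2 + 184*d + 96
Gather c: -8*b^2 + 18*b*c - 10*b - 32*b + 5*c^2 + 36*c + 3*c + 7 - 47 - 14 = -8*b^2 - 42*b + 5*c^2 + c*(18*b + 39) - 54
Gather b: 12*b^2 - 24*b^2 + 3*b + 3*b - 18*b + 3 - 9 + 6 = -12*b^2 - 12*b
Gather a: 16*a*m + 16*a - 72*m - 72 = a*(16*m + 16) - 72*m - 72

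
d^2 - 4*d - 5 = (d - 5)*(d + 1)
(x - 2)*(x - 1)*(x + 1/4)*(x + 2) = x^4 - 3*x^3/4 - 17*x^2/4 + 3*x + 1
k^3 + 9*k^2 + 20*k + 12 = (k + 1)*(k + 2)*(k + 6)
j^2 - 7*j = j*(j - 7)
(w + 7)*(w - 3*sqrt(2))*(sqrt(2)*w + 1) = sqrt(2)*w^3 - 5*w^2 + 7*sqrt(2)*w^2 - 35*w - 3*sqrt(2)*w - 21*sqrt(2)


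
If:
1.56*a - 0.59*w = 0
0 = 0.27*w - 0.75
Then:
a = 1.05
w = 2.78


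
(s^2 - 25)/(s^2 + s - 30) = (s + 5)/(s + 6)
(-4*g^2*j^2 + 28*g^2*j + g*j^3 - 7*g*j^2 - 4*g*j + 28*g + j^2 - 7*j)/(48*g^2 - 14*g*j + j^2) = (-4*g^2*j^2 + 28*g^2*j + g*j^3 - 7*g*j^2 - 4*g*j + 28*g + j^2 - 7*j)/(48*g^2 - 14*g*j + j^2)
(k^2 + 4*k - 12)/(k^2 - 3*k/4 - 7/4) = 4*(-k^2 - 4*k + 12)/(-4*k^2 + 3*k + 7)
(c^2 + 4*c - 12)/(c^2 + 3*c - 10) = (c + 6)/(c + 5)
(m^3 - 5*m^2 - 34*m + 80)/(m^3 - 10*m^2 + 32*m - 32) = (m^2 - 3*m - 40)/(m^2 - 8*m + 16)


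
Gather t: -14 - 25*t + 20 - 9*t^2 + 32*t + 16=-9*t^2 + 7*t + 22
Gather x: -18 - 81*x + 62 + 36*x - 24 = 20 - 45*x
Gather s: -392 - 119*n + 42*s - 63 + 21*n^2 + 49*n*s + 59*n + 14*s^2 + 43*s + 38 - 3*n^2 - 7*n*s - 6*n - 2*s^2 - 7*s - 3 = 18*n^2 - 66*n + 12*s^2 + s*(42*n + 78) - 420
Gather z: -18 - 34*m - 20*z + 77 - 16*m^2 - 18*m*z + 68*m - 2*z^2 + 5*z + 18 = -16*m^2 + 34*m - 2*z^2 + z*(-18*m - 15) + 77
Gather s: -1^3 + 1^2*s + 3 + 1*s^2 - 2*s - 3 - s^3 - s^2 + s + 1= -s^3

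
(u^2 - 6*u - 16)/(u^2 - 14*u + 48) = (u + 2)/(u - 6)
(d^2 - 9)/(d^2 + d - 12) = (d + 3)/(d + 4)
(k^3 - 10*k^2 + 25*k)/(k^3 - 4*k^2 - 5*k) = (k - 5)/(k + 1)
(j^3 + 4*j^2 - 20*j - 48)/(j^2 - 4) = (j^2 + 2*j - 24)/(j - 2)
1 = 1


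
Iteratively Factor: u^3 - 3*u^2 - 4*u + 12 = (u + 2)*(u^2 - 5*u + 6) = (u - 3)*(u + 2)*(u - 2)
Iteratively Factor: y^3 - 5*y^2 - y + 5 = (y - 5)*(y^2 - 1) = (y - 5)*(y + 1)*(y - 1)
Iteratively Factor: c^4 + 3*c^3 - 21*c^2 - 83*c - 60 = (c + 4)*(c^3 - c^2 - 17*c - 15) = (c + 3)*(c + 4)*(c^2 - 4*c - 5) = (c - 5)*(c + 3)*(c + 4)*(c + 1)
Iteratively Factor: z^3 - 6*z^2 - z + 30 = (z - 3)*(z^2 - 3*z - 10) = (z - 5)*(z - 3)*(z + 2)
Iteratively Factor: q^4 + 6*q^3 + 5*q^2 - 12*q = (q + 3)*(q^3 + 3*q^2 - 4*q) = (q + 3)*(q + 4)*(q^2 - q) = (q - 1)*(q + 3)*(q + 4)*(q)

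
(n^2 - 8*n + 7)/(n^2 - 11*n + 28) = (n - 1)/(n - 4)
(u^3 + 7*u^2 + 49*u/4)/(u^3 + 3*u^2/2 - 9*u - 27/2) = u*(4*u^2 + 28*u + 49)/(2*(2*u^3 + 3*u^2 - 18*u - 27))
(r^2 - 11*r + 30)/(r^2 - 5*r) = (r - 6)/r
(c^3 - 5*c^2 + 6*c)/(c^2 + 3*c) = (c^2 - 5*c + 6)/(c + 3)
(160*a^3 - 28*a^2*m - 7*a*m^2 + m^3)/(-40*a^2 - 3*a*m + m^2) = -4*a + m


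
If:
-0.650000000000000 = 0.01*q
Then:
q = -65.00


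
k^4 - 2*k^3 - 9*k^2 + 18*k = k*(k - 3)*(k - 2)*(k + 3)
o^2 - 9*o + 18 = (o - 6)*(o - 3)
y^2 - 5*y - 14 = (y - 7)*(y + 2)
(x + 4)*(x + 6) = x^2 + 10*x + 24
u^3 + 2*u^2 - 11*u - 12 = (u - 3)*(u + 1)*(u + 4)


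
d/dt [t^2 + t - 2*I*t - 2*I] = 2*t + 1 - 2*I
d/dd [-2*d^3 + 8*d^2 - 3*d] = -6*d^2 + 16*d - 3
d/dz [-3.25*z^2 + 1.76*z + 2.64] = 1.76 - 6.5*z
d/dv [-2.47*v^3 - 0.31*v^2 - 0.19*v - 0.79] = -7.41*v^2 - 0.62*v - 0.19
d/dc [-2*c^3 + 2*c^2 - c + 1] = -6*c^2 + 4*c - 1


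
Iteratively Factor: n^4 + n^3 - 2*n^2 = (n)*(n^3 + n^2 - 2*n) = n^2*(n^2 + n - 2) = n^2*(n + 2)*(n - 1)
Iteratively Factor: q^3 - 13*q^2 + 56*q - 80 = (q - 5)*(q^2 - 8*q + 16) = (q - 5)*(q - 4)*(q - 4)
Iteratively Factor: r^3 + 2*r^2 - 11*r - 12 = (r + 1)*(r^2 + r - 12) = (r + 1)*(r + 4)*(r - 3)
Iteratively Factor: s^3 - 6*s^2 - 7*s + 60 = (s - 4)*(s^2 - 2*s - 15) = (s - 4)*(s + 3)*(s - 5)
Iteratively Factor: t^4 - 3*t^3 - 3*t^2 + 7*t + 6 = (t + 1)*(t^3 - 4*t^2 + t + 6) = (t + 1)^2*(t^2 - 5*t + 6) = (t - 3)*(t + 1)^2*(t - 2)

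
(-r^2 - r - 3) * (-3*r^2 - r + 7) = 3*r^4 + 4*r^3 + 3*r^2 - 4*r - 21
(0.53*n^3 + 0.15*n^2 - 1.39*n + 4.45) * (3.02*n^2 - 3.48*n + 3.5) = 1.6006*n^5 - 1.3914*n^4 - 2.8648*n^3 + 18.8012*n^2 - 20.351*n + 15.575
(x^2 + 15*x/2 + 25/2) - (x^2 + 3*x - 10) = 9*x/2 + 45/2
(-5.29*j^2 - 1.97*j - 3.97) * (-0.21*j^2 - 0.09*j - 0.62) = 1.1109*j^4 + 0.8898*j^3 + 4.2908*j^2 + 1.5787*j + 2.4614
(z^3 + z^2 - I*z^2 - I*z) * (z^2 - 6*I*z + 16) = z^5 + z^4 - 7*I*z^4 + 10*z^3 - 7*I*z^3 + 10*z^2 - 16*I*z^2 - 16*I*z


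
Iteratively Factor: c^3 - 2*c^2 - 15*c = (c)*(c^2 - 2*c - 15) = c*(c - 5)*(c + 3)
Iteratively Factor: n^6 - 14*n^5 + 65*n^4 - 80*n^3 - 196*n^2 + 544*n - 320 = (n - 2)*(n^5 - 12*n^4 + 41*n^3 + 2*n^2 - 192*n + 160) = (n - 4)*(n - 2)*(n^4 - 8*n^3 + 9*n^2 + 38*n - 40) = (n - 5)*(n - 4)*(n - 2)*(n^3 - 3*n^2 - 6*n + 8) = (n - 5)*(n - 4)^2*(n - 2)*(n^2 + n - 2) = (n - 5)*(n - 4)^2*(n - 2)*(n + 2)*(n - 1)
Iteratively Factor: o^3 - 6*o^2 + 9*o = (o - 3)*(o^2 - 3*o) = o*(o - 3)*(o - 3)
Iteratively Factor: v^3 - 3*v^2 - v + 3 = (v + 1)*(v^2 - 4*v + 3) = (v - 1)*(v + 1)*(v - 3)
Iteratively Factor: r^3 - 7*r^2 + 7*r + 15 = (r + 1)*(r^2 - 8*r + 15) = (r - 5)*(r + 1)*(r - 3)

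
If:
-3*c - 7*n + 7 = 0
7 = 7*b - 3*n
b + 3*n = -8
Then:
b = -1/8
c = 203/24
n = -21/8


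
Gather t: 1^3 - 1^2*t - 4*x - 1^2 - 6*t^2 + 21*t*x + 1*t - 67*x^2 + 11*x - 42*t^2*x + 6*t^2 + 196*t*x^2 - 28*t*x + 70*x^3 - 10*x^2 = -42*t^2*x + t*(196*x^2 - 7*x) + 70*x^3 - 77*x^2 + 7*x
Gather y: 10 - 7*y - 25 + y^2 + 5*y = y^2 - 2*y - 15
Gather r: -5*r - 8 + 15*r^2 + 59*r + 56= 15*r^2 + 54*r + 48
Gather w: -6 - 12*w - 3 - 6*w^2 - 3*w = -6*w^2 - 15*w - 9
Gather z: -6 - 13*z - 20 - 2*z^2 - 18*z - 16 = -2*z^2 - 31*z - 42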